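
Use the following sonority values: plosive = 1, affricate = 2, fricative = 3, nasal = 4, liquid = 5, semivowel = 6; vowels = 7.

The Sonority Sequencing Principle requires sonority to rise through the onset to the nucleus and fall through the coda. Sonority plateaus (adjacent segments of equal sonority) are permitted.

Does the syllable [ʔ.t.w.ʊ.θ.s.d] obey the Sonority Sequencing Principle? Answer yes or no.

yes

Onset: /ʔ/ is a plosive (sonority 1), /t/ is a plosive (sonority 1), /w/ is a semivowel (sonority 6); then the nucleus /ʊ/ (sonority 7).
Onset profile 1-1-6-7 — rises to the nucleus.
Coda: /θ/ is a fricative (sonority 3), /s/ is a fricative (sonority 3), /d/ is a plosive (sonority 1).
Coda profile 7-3-3-1 — falls from the nucleus.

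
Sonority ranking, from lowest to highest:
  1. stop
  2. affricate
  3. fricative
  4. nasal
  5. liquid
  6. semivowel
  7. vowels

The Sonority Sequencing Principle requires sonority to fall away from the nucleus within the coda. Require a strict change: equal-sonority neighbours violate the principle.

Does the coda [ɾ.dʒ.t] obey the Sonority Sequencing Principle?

/ɾ/ is a liquid (sonority 5).
/dʒ/ is an affricate (sonority 2).
/t/ is a stop (sonority 1).
The profile 5-2-1 strictly falls, so the coda satisfies the SSP.

yes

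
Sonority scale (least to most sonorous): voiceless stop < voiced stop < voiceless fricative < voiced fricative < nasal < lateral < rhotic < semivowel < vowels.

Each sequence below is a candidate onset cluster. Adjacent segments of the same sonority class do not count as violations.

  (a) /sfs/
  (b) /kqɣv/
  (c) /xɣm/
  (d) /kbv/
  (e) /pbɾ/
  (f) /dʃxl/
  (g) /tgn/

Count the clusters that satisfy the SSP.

(a) /sfs/: profile 3-3-3 — obeys.
(b) /kqɣv/: profile 1-1-4-4 — obeys.
(c) /xɣm/: profile 3-4-5 — obeys.
(d) /kbv/: profile 1-2-4 — obeys.
(e) /pbɾ/: profile 1-2-7 — obeys.
(f) /dʃxl/: profile 2-3-3-6 — obeys.
(g) /tgn/: profile 1-2-5 — obeys.

7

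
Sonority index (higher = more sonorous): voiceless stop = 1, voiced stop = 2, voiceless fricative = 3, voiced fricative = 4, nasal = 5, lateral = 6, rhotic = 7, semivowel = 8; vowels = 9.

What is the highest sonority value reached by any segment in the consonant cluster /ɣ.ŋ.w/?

/ɣ/ is a voiced fricative (sonority 4).
/ŋ/ is a nasal (sonority 5).
/w/ is a semivowel (sonority 8).
The maximum is 8.

8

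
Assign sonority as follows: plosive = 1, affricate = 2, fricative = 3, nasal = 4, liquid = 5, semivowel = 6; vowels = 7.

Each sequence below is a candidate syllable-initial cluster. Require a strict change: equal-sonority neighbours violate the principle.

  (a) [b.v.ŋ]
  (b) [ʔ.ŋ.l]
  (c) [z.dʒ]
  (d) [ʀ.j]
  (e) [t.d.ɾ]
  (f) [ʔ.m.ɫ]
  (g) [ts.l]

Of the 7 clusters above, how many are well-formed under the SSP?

(a) 1-3-4 → obeys
(b) 1-4-5 → obeys
(c) 3-2 → violates
(d) 5-6 → obeys
(e) 1-1-5 → violates
(f) 1-4-5 → obeys
(g) 2-5 → obeys

5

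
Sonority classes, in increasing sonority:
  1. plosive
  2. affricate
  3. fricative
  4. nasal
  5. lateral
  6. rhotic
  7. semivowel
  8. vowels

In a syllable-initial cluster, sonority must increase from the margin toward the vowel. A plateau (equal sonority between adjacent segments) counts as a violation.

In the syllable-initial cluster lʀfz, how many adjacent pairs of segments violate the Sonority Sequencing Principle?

/l/ is a lateral (sonority 5).
/ʀ/ is a rhotic (sonority 6).
/f/ is a fricative (sonority 3).
/z/ is a fricative (sonority 3).
/l/→/ʀ/: 5→6 (rises) — ok.
/ʀ/→/f/: 6→3 (does not rise) — violation.
/f/→/z/: 3→3 (plateau) — violation.

2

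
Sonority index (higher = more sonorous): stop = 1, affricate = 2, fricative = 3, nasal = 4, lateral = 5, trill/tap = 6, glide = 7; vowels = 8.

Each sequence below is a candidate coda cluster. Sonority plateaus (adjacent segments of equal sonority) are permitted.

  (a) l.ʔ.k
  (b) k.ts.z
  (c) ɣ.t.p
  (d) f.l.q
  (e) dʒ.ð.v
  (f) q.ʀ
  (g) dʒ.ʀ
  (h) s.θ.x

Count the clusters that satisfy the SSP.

(a) sonority 5-1-1: well-formed.
(b) sonority 1-2-3: ill-formed.
(c) sonority 3-1-1: well-formed.
(d) sonority 3-5-1: ill-formed.
(e) sonority 2-3-3: ill-formed.
(f) sonority 1-6: ill-formed.
(g) sonority 2-6: ill-formed.
(h) sonority 3-3-3: well-formed.

3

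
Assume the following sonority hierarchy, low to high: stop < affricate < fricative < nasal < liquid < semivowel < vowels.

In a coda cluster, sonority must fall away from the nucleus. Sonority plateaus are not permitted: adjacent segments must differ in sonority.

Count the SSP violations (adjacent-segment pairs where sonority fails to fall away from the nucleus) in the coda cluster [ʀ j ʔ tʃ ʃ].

3

/ʀ/ is a liquid (sonority 5).
/j/ is a semivowel (sonority 6).
/ʔ/ is a stop (sonority 1).
/tʃ/ is an affricate (sonority 2).
/ʃ/ is a fricative (sonority 3).
/ʀ/→/j/: 5→6 (does not fall) — violation.
/j/→/ʔ/: 6→1 (falls) — ok.
/ʔ/→/tʃ/: 1→2 (does not fall) — violation.
/tʃ/→/ʃ/: 2→3 (does not fall) — violation.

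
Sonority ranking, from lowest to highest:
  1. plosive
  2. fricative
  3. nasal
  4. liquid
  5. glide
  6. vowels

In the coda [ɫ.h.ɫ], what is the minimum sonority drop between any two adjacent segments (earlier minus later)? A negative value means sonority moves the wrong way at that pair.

/ɫ/ — liquid, sonority 4.
/h/ — fricative, sonority 2.
/ɫ/ — liquid, sonority 4.
/ɫ/→/h/: change +2.
/h/→/ɫ/: change -2.
Minimum = -2.

-2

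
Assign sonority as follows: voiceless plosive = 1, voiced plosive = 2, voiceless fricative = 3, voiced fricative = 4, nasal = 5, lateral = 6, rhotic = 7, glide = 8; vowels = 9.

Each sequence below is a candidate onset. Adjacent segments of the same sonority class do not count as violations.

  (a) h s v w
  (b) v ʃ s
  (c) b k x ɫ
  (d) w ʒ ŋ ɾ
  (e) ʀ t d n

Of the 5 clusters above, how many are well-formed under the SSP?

1

(a) h s v w: profile 3-3-4-8 — obeys.
(b) v ʃ s: profile 4-3-3 — violates.
(c) b k x ɫ: profile 2-1-3-6 — violates.
(d) w ʒ ŋ ɾ: profile 8-4-5-7 — violates.
(e) ʀ t d n: profile 7-1-2-5 — violates.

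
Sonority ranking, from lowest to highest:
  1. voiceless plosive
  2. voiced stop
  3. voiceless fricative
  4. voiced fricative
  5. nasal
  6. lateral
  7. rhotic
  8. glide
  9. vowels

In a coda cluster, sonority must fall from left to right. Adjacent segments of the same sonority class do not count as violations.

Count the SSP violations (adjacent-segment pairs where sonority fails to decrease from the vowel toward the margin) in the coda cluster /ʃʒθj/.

2

/ʃ/: voiceless fricative = 3.
/ʒ/: voiced fricative = 4.
/θ/: voiceless fricative = 3.
/j/: glide = 8.
/ʃ/→/ʒ/: 3→4 (does not fall) — violation.
/ʒ/→/θ/: 4→3 (falls) — ok.
/θ/→/j/: 3→8 (does not fall) — violation.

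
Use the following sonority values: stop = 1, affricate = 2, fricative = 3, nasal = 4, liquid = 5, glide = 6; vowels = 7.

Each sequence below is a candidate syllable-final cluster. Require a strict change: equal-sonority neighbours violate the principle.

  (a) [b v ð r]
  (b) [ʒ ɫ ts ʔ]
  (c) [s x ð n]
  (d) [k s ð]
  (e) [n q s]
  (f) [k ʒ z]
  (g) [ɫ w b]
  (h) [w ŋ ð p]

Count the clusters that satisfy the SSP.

(a) sonority 1-3-3-5: ill-formed.
(b) sonority 3-5-2-1: ill-formed.
(c) sonority 3-3-3-4: ill-formed.
(d) sonority 1-3-3: ill-formed.
(e) sonority 4-1-3: ill-formed.
(f) sonority 1-3-3: ill-formed.
(g) sonority 5-6-1: ill-formed.
(h) sonority 6-4-3-1: well-formed.

1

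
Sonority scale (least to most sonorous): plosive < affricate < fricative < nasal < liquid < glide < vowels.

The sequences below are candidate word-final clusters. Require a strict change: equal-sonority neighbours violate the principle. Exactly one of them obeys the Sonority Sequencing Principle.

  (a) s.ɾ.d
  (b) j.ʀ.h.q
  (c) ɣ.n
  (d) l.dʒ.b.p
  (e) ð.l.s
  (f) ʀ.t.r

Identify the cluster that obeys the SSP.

(a) sonority 3-5-1: ill-formed.
(b) sonority 6-5-3-1: well-formed.
(c) sonority 3-4: ill-formed.
(d) sonority 5-2-1-1: ill-formed.
(e) sonority 3-5-3: ill-formed.
(f) sonority 5-1-5: ill-formed.

b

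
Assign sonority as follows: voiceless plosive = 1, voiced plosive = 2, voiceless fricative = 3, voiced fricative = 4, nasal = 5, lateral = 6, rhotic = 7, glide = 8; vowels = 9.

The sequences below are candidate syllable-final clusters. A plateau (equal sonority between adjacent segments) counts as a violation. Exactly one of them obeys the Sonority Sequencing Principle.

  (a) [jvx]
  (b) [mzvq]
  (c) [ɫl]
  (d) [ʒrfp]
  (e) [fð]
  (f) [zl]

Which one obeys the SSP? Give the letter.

(a) sonority 8-4-3: well-formed.
(b) sonority 5-4-4-1: ill-formed.
(c) sonority 6-6: ill-formed.
(d) sonority 4-7-3-1: ill-formed.
(e) sonority 3-4: ill-formed.
(f) sonority 4-6: ill-formed.

a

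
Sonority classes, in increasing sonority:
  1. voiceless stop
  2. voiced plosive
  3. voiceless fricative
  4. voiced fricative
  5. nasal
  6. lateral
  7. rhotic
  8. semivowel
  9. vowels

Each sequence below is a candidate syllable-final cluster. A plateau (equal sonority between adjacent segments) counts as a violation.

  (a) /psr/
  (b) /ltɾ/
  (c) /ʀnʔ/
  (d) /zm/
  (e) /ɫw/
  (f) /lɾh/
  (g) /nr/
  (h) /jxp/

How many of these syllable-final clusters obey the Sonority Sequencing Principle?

2

(a) 1-3-7 → violates
(b) 6-1-7 → violates
(c) 7-5-1 → obeys
(d) 4-5 → violates
(e) 6-8 → violates
(f) 6-7-3 → violates
(g) 5-7 → violates
(h) 8-3-1 → obeys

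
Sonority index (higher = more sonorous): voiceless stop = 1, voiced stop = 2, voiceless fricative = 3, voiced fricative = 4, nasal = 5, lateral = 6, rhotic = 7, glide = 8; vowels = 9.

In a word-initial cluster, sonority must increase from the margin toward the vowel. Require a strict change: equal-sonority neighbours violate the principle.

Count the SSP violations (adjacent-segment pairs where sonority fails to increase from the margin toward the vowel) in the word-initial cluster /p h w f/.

/p/ — voiceless stop, sonority 1.
/h/ — voiceless fricative, sonority 3.
/w/ — glide, sonority 8.
/f/ — voiceless fricative, sonority 3.
/p/→/h/: 1→3 (rises) — ok.
/h/→/w/: 3→8 (rises) — ok.
/w/→/f/: 8→3 (does not rise) — violation.

1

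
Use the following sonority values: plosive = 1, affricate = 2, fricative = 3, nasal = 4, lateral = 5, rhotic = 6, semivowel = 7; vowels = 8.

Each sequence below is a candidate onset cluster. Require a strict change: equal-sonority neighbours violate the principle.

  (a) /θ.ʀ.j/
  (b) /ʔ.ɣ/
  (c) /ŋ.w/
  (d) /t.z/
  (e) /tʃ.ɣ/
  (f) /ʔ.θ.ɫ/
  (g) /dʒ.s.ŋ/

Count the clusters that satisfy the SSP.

7

(a) 3-6-7 → obeys
(b) 1-3 → obeys
(c) 4-7 → obeys
(d) 1-3 → obeys
(e) 2-3 → obeys
(f) 1-3-5 → obeys
(g) 2-3-4 → obeys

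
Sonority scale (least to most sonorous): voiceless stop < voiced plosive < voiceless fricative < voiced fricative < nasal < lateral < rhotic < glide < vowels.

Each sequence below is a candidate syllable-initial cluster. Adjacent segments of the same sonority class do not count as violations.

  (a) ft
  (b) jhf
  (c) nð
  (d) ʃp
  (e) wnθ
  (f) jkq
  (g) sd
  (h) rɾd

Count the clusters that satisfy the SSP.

0

(a) sonority 3-1: ill-formed.
(b) sonority 8-3-3: ill-formed.
(c) sonority 5-4: ill-formed.
(d) sonority 3-1: ill-formed.
(e) sonority 8-5-3: ill-formed.
(f) sonority 8-1-1: ill-formed.
(g) sonority 3-2: ill-formed.
(h) sonority 7-7-2: ill-formed.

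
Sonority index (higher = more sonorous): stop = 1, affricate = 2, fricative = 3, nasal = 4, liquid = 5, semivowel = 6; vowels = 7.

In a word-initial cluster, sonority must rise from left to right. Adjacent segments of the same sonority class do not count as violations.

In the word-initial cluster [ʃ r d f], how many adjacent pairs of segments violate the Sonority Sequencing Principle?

1

/ʃ/: fricative = 3.
/r/: liquid = 5.
/d/: stop = 1.
/f/: fricative = 3.
/ʃ/→/r/: 3→5 (rises) — ok.
/r/→/d/: 5→1 (does not rise) — violation.
/d/→/f/: 1→3 (rises) — ok.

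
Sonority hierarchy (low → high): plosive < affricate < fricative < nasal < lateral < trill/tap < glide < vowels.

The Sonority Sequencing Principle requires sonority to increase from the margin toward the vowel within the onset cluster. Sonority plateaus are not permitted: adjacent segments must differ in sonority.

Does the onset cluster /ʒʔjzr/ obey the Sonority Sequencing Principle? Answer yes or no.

no

/ʒ/ — fricative, sonority 3.
/ʔ/ — plosive, sonority 1.
/j/ — glide, sonority 7.
/z/ — fricative, sonority 3.
/r/ — trill/tap, sonority 6.
The profile is 3-1-7-3-6. Between /ʒ/ (3) and /ʔ/ (1) sonority does not rise, so the cluster violates the SSP.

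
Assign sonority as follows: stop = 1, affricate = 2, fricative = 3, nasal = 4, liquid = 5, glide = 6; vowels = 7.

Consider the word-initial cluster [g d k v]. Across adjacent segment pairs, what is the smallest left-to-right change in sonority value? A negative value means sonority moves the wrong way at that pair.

0

/g/ — stop, sonority 1.
/d/ — stop, sonority 1.
/k/ — stop, sonority 1.
/v/ — fricative, sonority 3.
/g/→/d/: change +0.
/d/→/k/: change +0.
/k/→/v/: change +2.
Minimum = 0.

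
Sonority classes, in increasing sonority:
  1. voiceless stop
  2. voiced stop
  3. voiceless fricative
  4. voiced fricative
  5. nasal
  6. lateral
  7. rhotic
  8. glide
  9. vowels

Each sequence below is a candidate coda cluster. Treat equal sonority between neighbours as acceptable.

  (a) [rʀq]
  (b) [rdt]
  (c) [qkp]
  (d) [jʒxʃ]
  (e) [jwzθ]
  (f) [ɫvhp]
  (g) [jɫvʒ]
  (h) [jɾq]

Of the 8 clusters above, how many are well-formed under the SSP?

8

(a) sonority 7-7-1: well-formed.
(b) sonority 7-2-1: well-formed.
(c) sonority 1-1-1: well-formed.
(d) sonority 8-4-3-3: well-formed.
(e) sonority 8-8-4-3: well-formed.
(f) sonority 6-4-3-1: well-formed.
(g) sonority 8-6-4-4: well-formed.
(h) sonority 8-7-1: well-formed.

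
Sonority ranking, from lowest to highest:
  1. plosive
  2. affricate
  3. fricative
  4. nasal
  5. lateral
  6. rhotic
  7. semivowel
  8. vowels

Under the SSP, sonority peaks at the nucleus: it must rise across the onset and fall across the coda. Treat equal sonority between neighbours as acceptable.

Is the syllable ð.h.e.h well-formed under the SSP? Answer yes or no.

yes

Onset: /ð/ is a fricative (sonority 3), /h/ is a fricative (sonority 3); then the nucleus /e/ (sonority 8).
Onset profile 3-3-8 — rises to the nucleus.
Coda: /h/ is a fricative (sonority 3).
Coda profile 8-3 — falls from the nucleus.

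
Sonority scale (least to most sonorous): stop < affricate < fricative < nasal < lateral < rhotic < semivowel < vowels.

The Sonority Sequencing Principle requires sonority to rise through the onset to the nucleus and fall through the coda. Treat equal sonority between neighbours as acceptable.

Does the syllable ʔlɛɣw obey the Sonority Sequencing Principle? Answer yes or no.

Onset: /ʔ/ is a stop (sonority 1), /l/ is a lateral (sonority 5); then the nucleus /ɛ/ (sonority 8).
Onset profile 1-5-8 — rises to the nucleus.
Coda: /ɣ/ is a fricative (sonority 3), /w/ is a semivowel (sonority 7).
Coda profile 8-3-7 — does not fall throughout.

no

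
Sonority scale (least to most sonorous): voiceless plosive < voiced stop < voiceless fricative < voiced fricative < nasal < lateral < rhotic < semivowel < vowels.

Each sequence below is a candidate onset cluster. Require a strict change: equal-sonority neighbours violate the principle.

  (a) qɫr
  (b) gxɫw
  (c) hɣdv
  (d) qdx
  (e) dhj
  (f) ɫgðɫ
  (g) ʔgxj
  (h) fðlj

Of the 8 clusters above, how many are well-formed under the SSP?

6

(a) qɫr: profile 1-6-7 — obeys.
(b) gxɫw: profile 2-3-6-8 — obeys.
(c) hɣdv: profile 3-4-2-4 — violates.
(d) qdx: profile 1-2-3 — obeys.
(e) dhj: profile 2-3-8 — obeys.
(f) ɫgðɫ: profile 6-2-4-6 — violates.
(g) ʔgxj: profile 1-2-3-8 — obeys.
(h) fðlj: profile 3-4-6-8 — obeys.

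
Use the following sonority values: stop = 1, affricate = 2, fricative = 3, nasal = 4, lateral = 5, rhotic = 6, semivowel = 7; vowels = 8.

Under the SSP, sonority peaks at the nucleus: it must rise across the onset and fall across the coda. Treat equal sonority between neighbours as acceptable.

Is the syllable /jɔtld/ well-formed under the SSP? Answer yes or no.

Onset: /j/ is a semivowel (sonority 7); then the nucleus /ɔ/ (sonority 8).
Onset profile 7-8 — rises to the nucleus.
Coda: /t/ is a stop (sonority 1), /l/ is a lateral (sonority 5), /d/ is a stop (sonority 1).
Coda profile 8-1-5-1 — does not fall throughout.

no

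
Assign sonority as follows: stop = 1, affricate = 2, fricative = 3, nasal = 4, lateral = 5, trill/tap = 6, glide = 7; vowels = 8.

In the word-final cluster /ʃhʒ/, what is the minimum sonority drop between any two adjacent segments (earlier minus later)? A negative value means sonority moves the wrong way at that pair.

/ʃ/ is a fricative (sonority 3).
/h/ is a fricative (sonority 3).
/ʒ/ is a fricative (sonority 3).
/ʃ/→/h/: change +0.
/h/→/ʒ/: change +0.
Minimum = 0.

0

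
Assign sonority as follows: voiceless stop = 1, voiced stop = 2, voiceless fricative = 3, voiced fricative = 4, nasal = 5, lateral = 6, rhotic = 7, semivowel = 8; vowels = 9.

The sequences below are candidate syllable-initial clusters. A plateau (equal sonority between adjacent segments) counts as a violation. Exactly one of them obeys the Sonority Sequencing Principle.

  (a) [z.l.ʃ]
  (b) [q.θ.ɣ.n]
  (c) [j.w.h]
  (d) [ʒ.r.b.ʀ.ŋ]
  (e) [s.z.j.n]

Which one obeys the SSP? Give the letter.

b

(a) sonority 4-6-3: ill-formed.
(b) sonority 1-3-4-5: well-formed.
(c) sonority 8-8-3: ill-formed.
(d) sonority 4-7-2-7-5: ill-formed.
(e) sonority 3-4-8-5: ill-formed.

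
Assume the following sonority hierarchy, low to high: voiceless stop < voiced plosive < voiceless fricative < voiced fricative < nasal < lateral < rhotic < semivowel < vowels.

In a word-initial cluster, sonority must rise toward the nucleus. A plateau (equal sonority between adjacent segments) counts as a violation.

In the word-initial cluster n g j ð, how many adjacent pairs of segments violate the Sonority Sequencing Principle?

/n/ — nasal, sonority 5.
/g/ — voiced plosive, sonority 2.
/j/ — semivowel, sonority 8.
/ð/ — voiced fricative, sonority 4.
/n/→/g/: 5→2 (does not rise) — violation.
/g/→/j/: 2→8 (rises) — ok.
/j/→/ð/: 8→4 (does not rise) — violation.

2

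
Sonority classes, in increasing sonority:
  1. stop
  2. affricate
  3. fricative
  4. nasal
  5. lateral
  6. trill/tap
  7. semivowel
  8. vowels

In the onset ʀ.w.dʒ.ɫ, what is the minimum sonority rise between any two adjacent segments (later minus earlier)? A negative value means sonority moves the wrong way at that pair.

/ʀ/: trill/tap = 6.
/w/: semivowel = 7.
/dʒ/: affricate = 2.
/ɫ/: lateral = 5.
/ʀ/→/w/: change +1.
/w/→/dʒ/: change -5.
/dʒ/→/ɫ/: change +3.
Minimum = -5.

-5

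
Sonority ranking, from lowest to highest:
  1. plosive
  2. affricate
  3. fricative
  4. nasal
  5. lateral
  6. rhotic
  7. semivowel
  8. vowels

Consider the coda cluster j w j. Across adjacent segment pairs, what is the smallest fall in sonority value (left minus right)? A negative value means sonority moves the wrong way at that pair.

/j/ is a semivowel (sonority 7).
/w/ is a semivowel (sonority 7).
/j/ is a semivowel (sonority 7).
/j/→/w/: change +0.
/w/→/j/: change +0.
Minimum = 0.

0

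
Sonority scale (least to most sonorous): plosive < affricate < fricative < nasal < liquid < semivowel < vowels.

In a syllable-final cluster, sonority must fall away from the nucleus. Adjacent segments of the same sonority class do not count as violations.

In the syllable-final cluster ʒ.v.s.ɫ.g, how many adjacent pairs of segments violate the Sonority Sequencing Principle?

1

/ʒ/ — fricative, sonority 3.
/v/ — fricative, sonority 3.
/s/ — fricative, sonority 3.
/ɫ/ — liquid, sonority 5.
/g/ — plosive, sonority 1.
/ʒ/→/v/: 3→3 (plateau, allowed) — ok.
/v/→/s/: 3→3 (plateau, allowed) — ok.
/s/→/ɫ/: 3→5 (does not fall) — violation.
/ɫ/→/g/: 5→1 (falls) — ok.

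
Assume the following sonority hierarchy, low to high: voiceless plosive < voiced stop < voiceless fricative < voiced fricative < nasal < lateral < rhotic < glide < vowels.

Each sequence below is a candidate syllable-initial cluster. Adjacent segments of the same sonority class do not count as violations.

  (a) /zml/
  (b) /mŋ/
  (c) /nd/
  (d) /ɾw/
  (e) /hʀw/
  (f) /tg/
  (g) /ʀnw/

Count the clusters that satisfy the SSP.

(a) /zml/: profile 4-5-6 — obeys.
(b) /mŋ/: profile 5-5 — obeys.
(c) /nd/: profile 5-2 — violates.
(d) /ɾw/: profile 7-8 — obeys.
(e) /hʀw/: profile 3-7-8 — obeys.
(f) /tg/: profile 1-2 — obeys.
(g) /ʀnw/: profile 7-5-8 — violates.

5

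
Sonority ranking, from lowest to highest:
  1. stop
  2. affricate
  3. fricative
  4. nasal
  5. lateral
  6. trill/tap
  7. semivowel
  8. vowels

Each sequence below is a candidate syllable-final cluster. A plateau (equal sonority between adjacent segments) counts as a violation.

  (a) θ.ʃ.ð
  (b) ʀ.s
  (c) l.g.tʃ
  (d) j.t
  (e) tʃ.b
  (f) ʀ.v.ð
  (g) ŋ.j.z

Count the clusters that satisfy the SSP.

(a) θ.ʃ.ð: profile 3-3-3 — violates.
(b) ʀ.s: profile 6-3 — obeys.
(c) l.g.tʃ: profile 5-1-2 — violates.
(d) j.t: profile 7-1 — obeys.
(e) tʃ.b: profile 2-1 — obeys.
(f) ʀ.v.ð: profile 6-3-3 — violates.
(g) ŋ.j.z: profile 4-7-3 — violates.

3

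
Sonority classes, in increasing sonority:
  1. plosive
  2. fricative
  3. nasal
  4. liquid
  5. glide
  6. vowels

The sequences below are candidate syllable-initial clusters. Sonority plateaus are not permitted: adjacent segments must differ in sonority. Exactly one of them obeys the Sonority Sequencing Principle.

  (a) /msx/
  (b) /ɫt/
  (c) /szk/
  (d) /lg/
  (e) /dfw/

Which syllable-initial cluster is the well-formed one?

e

(a) sonority 3-2-2: ill-formed.
(b) sonority 4-1: ill-formed.
(c) sonority 2-2-1: ill-formed.
(d) sonority 4-1: ill-formed.
(e) sonority 1-2-5: well-formed.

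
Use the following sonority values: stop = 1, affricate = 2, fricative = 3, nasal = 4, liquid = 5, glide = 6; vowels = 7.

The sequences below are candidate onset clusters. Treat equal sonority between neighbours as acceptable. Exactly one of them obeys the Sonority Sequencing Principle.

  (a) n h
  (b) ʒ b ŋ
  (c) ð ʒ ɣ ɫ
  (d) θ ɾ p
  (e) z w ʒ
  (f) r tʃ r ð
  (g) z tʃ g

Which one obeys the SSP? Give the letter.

c

(a) 4-3 → violates
(b) 3-1-4 → violates
(c) 3-3-3-5 → obeys
(d) 3-5-1 → violates
(e) 3-6-3 → violates
(f) 5-2-5-3 → violates
(g) 3-2-1 → violates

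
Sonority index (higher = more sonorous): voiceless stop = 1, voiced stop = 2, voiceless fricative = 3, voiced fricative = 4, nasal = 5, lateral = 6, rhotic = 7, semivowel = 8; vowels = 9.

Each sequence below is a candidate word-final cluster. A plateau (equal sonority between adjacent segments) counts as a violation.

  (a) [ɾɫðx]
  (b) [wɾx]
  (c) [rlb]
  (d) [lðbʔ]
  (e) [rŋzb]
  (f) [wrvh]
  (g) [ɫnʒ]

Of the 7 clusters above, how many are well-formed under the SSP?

7

(a) sonority 7-6-4-3: well-formed.
(b) sonority 8-7-3: well-formed.
(c) sonority 7-6-2: well-formed.
(d) sonority 6-4-2-1: well-formed.
(e) sonority 7-5-4-2: well-formed.
(f) sonority 8-7-4-3: well-formed.
(g) sonority 6-5-4: well-formed.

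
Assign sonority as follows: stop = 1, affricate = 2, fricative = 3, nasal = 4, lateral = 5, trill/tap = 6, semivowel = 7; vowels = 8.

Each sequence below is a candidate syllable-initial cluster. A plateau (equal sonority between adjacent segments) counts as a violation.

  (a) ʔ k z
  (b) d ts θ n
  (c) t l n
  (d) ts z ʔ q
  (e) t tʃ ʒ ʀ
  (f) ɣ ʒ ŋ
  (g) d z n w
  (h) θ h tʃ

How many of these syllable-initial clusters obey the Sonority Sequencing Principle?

3

(a) sonority 1-1-3: ill-formed.
(b) sonority 1-2-3-4: well-formed.
(c) sonority 1-5-4: ill-formed.
(d) sonority 2-3-1-1: ill-formed.
(e) sonority 1-2-3-6: well-formed.
(f) sonority 3-3-4: ill-formed.
(g) sonority 1-3-4-7: well-formed.
(h) sonority 3-3-2: ill-formed.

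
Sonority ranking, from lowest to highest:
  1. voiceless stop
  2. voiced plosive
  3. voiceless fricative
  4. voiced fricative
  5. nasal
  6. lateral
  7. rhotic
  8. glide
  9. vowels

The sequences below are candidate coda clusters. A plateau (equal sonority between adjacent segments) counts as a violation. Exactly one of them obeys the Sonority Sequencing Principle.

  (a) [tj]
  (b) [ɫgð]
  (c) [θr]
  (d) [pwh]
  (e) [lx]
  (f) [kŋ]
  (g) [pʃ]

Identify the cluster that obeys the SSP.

e

(a) [tj]: profile 1-8 — violates.
(b) [ɫgð]: profile 6-2-4 — violates.
(c) [θr]: profile 3-7 — violates.
(d) [pwh]: profile 1-8-3 — violates.
(e) [lx]: profile 6-3 — obeys.
(f) [kŋ]: profile 1-5 — violates.
(g) [pʃ]: profile 1-3 — violates.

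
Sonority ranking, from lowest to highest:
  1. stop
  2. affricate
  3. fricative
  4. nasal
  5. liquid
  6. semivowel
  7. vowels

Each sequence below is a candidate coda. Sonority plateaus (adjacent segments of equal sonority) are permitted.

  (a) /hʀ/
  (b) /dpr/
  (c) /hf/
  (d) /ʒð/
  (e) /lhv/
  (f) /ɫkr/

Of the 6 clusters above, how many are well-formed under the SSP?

3

(a) sonority 3-5: ill-formed.
(b) sonority 1-1-5: ill-formed.
(c) sonority 3-3: well-formed.
(d) sonority 3-3: well-formed.
(e) sonority 5-3-3: well-formed.
(f) sonority 5-1-5: ill-formed.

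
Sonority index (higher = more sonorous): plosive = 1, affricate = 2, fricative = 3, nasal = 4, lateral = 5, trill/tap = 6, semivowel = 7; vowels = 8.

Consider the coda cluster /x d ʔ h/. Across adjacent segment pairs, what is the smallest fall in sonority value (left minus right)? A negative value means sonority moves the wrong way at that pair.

/x/: fricative = 3.
/d/: plosive = 1.
/ʔ/: plosive = 1.
/h/: fricative = 3.
/x/→/d/: change +2.
/d/→/ʔ/: change +0.
/ʔ/→/h/: change -2.
Minimum = -2.

-2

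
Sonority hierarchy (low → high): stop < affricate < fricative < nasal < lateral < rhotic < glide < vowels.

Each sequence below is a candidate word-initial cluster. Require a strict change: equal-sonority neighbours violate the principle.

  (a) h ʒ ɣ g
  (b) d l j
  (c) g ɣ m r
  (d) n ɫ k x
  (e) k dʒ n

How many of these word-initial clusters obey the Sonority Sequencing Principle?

(a) h ʒ ɣ g: profile 3-3-3-1 — violates.
(b) d l j: profile 1-5-7 — obeys.
(c) g ɣ m r: profile 1-3-4-6 — obeys.
(d) n ɫ k x: profile 4-5-1-3 — violates.
(e) k dʒ n: profile 1-2-4 — obeys.

3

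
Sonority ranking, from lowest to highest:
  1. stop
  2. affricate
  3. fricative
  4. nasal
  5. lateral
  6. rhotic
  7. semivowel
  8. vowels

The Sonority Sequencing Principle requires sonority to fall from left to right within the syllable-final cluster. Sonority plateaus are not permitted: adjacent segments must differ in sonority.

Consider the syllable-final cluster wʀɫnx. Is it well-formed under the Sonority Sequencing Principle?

yes

/w/: semivowel = 7.
/ʀ/: rhotic = 6.
/ɫ/: lateral = 5.
/n/: nasal = 4.
/x/: fricative = 3.
The profile 7-6-5-4-3 strictly falls, so the syllable-final cluster satisfies the SSP.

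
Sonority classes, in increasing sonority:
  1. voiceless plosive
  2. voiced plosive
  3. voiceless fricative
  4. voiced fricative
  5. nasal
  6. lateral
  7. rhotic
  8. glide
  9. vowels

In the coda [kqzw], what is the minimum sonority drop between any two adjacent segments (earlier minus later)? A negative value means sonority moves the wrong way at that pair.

-4

/k/: voiceless plosive = 1.
/q/: voiceless plosive = 1.
/z/: voiced fricative = 4.
/w/: glide = 8.
/k/→/q/: change +0.
/q/→/z/: change -3.
/z/→/w/: change -4.
Minimum = -4.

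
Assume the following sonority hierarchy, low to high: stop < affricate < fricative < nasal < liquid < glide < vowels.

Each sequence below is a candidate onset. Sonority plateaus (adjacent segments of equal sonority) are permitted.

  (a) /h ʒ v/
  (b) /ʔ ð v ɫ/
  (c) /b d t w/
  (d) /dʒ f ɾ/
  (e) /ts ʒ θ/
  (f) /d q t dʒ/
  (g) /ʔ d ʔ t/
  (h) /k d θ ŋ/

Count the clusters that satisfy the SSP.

8

(a) sonority 3-3-3: well-formed.
(b) sonority 1-3-3-5: well-formed.
(c) sonority 1-1-1-6: well-formed.
(d) sonority 2-3-5: well-formed.
(e) sonority 2-3-3: well-formed.
(f) sonority 1-1-1-2: well-formed.
(g) sonority 1-1-1-1: well-formed.
(h) sonority 1-1-3-4: well-formed.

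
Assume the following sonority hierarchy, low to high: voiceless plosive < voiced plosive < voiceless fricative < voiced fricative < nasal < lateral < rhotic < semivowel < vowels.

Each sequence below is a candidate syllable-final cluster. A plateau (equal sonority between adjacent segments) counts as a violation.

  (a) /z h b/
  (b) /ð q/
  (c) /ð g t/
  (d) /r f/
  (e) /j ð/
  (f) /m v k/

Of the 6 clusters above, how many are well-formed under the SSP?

6

(a) sonority 4-3-2: well-formed.
(b) sonority 4-1: well-formed.
(c) sonority 4-2-1: well-formed.
(d) sonority 7-3: well-formed.
(e) sonority 8-4: well-formed.
(f) sonority 5-4-1: well-formed.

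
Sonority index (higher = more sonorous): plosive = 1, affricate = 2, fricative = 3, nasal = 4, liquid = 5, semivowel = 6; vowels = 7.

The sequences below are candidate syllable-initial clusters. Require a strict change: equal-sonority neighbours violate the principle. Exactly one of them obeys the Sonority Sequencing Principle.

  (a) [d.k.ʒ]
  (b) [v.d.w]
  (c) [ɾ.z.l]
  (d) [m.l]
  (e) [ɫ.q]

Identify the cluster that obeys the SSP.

d

(a) sonority 1-1-3: ill-formed.
(b) sonority 3-1-6: ill-formed.
(c) sonority 5-3-5: ill-formed.
(d) sonority 4-5: well-formed.
(e) sonority 5-1: ill-formed.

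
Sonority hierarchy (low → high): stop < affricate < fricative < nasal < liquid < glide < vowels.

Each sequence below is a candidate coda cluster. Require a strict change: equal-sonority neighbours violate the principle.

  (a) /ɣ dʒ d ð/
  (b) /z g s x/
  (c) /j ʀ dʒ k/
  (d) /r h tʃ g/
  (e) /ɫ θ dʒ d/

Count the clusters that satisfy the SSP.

(a) 3-2-1-3 → violates
(b) 3-1-3-3 → violates
(c) 6-5-2-1 → obeys
(d) 5-3-2-1 → obeys
(e) 5-3-2-1 → obeys

3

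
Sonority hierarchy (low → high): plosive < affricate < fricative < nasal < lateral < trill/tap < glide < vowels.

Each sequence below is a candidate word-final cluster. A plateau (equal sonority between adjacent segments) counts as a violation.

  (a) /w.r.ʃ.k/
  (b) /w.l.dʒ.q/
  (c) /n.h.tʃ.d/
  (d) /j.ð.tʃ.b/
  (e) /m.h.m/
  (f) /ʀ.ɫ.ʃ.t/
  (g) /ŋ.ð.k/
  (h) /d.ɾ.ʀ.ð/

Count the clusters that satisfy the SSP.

(a) 7-6-3-1 → obeys
(b) 7-5-2-1 → obeys
(c) 4-3-2-1 → obeys
(d) 7-3-2-1 → obeys
(e) 4-3-4 → violates
(f) 6-5-3-1 → obeys
(g) 4-3-1 → obeys
(h) 1-6-6-3 → violates

6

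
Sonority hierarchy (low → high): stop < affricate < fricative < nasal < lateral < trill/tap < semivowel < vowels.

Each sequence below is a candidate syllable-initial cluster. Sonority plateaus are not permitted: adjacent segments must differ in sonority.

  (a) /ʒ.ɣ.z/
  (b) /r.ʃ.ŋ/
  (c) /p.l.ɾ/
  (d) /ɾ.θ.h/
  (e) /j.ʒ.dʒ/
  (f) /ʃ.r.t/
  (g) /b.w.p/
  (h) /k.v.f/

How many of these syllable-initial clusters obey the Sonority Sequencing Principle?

1

(a) /ʒ.ɣ.z/: profile 3-3-3 — violates.
(b) /r.ʃ.ŋ/: profile 6-3-4 — violates.
(c) /p.l.ɾ/: profile 1-5-6 — obeys.
(d) /ɾ.θ.h/: profile 6-3-3 — violates.
(e) /j.ʒ.dʒ/: profile 7-3-2 — violates.
(f) /ʃ.r.t/: profile 3-6-1 — violates.
(g) /b.w.p/: profile 1-7-1 — violates.
(h) /k.v.f/: profile 1-3-3 — violates.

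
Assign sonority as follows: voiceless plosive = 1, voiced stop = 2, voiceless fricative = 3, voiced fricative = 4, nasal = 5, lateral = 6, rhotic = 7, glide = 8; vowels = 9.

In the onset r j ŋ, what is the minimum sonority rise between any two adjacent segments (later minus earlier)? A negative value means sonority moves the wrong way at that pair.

-3

/r/: rhotic = 7.
/j/: glide = 8.
/ŋ/: nasal = 5.
/r/→/j/: change +1.
/j/→/ŋ/: change -3.
Minimum = -3.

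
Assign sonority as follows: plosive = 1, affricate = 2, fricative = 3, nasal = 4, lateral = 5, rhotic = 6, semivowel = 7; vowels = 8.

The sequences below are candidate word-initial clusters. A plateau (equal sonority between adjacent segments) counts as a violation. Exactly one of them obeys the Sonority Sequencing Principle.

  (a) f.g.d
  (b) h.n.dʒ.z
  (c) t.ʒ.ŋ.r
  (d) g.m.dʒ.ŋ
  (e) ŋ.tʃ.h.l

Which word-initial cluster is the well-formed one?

c

(a) f.g.d: profile 3-1-1 — violates.
(b) h.n.dʒ.z: profile 3-4-2-3 — violates.
(c) t.ʒ.ŋ.r: profile 1-3-4-6 — obeys.
(d) g.m.dʒ.ŋ: profile 1-4-2-4 — violates.
(e) ŋ.tʃ.h.l: profile 4-2-3-5 — violates.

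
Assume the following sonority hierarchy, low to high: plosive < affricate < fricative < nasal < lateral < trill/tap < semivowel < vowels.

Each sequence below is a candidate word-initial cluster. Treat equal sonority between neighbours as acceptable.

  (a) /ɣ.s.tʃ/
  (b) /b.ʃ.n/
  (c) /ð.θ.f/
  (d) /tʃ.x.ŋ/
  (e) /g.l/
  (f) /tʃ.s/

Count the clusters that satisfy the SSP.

5

(a) sonority 3-3-2: ill-formed.
(b) sonority 1-3-4: well-formed.
(c) sonority 3-3-3: well-formed.
(d) sonority 2-3-4: well-formed.
(e) sonority 1-5: well-formed.
(f) sonority 2-3: well-formed.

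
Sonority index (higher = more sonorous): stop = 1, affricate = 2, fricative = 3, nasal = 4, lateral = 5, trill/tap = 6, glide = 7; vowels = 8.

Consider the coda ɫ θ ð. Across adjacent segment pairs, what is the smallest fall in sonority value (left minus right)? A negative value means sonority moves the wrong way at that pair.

0

/ɫ/ — lateral, sonority 5.
/θ/ — fricative, sonority 3.
/ð/ — fricative, sonority 3.
/ɫ/→/θ/: change +2.
/θ/→/ð/: change +0.
Minimum = 0.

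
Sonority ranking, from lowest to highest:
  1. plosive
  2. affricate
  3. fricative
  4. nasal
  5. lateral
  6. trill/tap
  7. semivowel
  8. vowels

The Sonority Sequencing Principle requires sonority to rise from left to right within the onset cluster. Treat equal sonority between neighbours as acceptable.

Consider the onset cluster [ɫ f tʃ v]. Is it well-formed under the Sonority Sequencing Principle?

/ɫ/ is a lateral (sonority 5).
/f/ is a fricative (sonority 3).
/tʃ/ is an affricate (sonority 2).
/v/ is a fricative (sonority 3).
The profile is 5-3-2-3. Between /ɫ/ (5) and /f/ (3) sonority does not rise, so the cluster violates the SSP.

no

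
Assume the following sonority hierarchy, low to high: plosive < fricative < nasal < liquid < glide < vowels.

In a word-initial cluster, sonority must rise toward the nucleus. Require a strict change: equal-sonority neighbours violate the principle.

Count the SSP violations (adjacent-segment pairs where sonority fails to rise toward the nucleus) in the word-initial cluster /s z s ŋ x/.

3

/s/ — fricative, sonority 2.
/z/ — fricative, sonority 2.
/s/ — fricative, sonority 2.
/ŋ/ — nasal, sonority 3.
/x/ — fricative, sonority 2.
/s/→/z/: 2→2 (plateau) — violation.
/z/→/s/: 2→2 (plateau) — violation.
/s/→/ŋ/: 2→3 (rises) — ok.
/ŋ/→/x/: 3→2 (does not rise) — violation.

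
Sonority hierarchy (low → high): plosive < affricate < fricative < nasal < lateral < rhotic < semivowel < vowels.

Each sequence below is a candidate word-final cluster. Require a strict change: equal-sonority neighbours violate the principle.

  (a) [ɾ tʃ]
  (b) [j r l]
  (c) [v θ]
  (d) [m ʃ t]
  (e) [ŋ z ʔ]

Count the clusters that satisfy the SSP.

4

(a) sonority 6-2: well-formed.
(b) sonority 7-6-5: well-formed.
(c) sonority 3-3: ill-formed.
(d) sonority 4-3-1: well-formed.
(e) sonority 4-3-1: well-formed.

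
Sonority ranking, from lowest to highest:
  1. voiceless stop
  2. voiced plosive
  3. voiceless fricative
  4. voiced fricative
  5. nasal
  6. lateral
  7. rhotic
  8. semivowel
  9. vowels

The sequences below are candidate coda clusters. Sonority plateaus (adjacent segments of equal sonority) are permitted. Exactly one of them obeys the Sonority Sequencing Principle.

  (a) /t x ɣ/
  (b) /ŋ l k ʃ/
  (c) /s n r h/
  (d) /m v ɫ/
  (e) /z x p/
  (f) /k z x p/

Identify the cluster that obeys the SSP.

e

(a) 1-3-4 → violates
(b) 5-6-1-3 → violates
(c) 3-5-7-3 → violates
(d) 5-4-6 → violates
(e) 4-3-1 → obeys
(f) 1-4-3-1 → violates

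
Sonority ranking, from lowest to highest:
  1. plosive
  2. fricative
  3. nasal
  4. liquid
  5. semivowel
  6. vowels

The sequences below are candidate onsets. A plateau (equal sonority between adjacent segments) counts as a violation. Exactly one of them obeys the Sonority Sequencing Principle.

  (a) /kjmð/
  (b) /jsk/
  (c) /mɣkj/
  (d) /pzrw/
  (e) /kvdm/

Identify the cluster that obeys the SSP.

d

(a) sonority 1-5-3-2: ill-formed.
(b) sonority 5-2-1: ill-formed.
(c) sonority 3-2-1-5: ill-formed.
(d) sonority 1-2-4-5: well-formed.
(e) sonority 1-2-1-3: ill-formed.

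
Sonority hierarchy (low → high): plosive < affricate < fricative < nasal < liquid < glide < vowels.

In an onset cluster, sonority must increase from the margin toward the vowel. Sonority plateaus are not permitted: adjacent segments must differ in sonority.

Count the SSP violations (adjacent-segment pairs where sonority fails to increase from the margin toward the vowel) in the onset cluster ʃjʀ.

1

/ʃ/ is a fricative (sonority 3).
/j/ is a glide (sonority 6).
/ʀ/ is a liquid (sonority 5).
/ʃ/→/j/: 3→6 (rises) — ok.
/j/→/ʀ/: 6→5 (does not rise) — violation.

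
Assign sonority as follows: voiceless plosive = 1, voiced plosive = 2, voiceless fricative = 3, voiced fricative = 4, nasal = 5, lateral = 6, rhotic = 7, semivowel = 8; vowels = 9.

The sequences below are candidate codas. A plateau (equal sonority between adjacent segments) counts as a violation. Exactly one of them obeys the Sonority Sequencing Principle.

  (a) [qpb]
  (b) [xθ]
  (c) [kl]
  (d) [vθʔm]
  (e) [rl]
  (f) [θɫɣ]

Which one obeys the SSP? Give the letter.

e

(a) [qpb]: profile 1-1-2 — violates.
(b) [xθ]: profile 3-3 — violates.
(c) [kl]: profile 1-6 — violates.
(d) [vθʔm]: profile 4-3-1-5 — violates.
(e) [rl]: profile 7-6 — obeys.
(f) [θɫɣ]: profile 3-6-4 — violates.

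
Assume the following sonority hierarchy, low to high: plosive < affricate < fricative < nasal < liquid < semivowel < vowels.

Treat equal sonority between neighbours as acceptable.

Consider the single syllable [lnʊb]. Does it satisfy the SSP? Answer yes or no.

no

Onset: /l/ is a liquid (sonority 5), /n/ is a nasal (sonority 4); then the nucleus /ʊ/ (sonority 7).
Onset profile 5-4-7 — does not rise throughout.
Coda: /b/ is a plosive (sonority 1).
Coda profile 7-1 — falls from the nucleus.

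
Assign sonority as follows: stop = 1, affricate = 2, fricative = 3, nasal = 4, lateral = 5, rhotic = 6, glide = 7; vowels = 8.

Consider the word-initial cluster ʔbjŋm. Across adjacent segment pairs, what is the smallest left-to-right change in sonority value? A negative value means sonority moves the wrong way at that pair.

/ʔ/ is a stop (sonority 1).
/b/ is a stop (sonority 1).
/j/ is a glide (sonority 7).
/ŋ/ is a nasal (sonority 4).
/m/ is a nasal (sonority 4).
/ʔ/→/b/: change +0.
/b/→/j/: change +6.
/j/→/ŋ/: change -3.
/ŋ/→/m/: change +0.
Minimum = -3.

-3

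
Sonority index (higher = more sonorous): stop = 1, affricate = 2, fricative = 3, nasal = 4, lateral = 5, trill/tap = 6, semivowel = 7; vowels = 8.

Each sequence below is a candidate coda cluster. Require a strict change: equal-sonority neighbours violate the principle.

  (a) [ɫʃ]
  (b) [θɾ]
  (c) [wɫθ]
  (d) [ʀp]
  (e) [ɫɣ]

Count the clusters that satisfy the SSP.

4

(a) sonority 5-3: well-formed.
(b) sonority 3-6: ill-formed.
(c) sonority 7-5-3: well-formed.
(d) sonority 6-1: well-formed.
(e) sonority 5-3: well-formed.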